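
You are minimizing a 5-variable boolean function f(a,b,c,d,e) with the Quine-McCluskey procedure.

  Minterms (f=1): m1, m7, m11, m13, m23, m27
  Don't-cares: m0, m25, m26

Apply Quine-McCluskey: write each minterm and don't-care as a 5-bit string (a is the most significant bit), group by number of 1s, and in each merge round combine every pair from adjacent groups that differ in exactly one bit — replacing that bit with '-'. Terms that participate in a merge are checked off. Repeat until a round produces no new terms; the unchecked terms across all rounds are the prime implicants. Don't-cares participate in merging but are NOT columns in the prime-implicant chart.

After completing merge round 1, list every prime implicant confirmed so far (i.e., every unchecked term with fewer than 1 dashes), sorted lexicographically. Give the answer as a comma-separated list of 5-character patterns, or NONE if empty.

[col 0] 00000*, 00001*, 00111*, 01011*, 01101, 10111*, 11001*, 11010*, 11011*
[col 1] -0111, -1011, 0000-, 110-1, 1101-
Prime implicants: -0111, -1011, 0000-, 01101, 110-1, 1101-

01101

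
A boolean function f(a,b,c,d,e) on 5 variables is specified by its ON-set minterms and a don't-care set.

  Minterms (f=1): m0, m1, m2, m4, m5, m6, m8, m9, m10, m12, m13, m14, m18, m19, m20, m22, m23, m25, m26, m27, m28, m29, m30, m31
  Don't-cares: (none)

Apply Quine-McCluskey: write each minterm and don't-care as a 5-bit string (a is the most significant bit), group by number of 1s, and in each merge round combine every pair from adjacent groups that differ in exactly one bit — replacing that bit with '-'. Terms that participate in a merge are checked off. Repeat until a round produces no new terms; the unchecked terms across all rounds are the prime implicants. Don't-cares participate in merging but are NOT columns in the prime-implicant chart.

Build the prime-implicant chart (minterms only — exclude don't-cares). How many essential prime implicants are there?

[col 0] 00000*, 00001*, 00010*, 00100*, 00101*, 00110*, 01000*, 01001*, 01010*, 01100*, 01101*, 01110*, 10010*, 10011*, 10100*, 10110*, 10111*, 11001*, 11010*, 11011*, 11100*, 11101*, 11110*, 11111*
[col 1] -0010*, -0100*, -0110*, -1001*, -1010*, -1100*, -1101*, -1110*, 0-000*, 0-001*, 0-010*, 0-100*, 0-101*, 0-110*, 00-00*, 00-01*, 00-10*, 000-0*, 0000-*, 001-0*, 0010-*, 01-00*, 01-01*, 01-10*, 010-0*, 0100-*, 011-0*, 0110-*, 1-010*, 1-011*, 1-100*, 1-110*, 1-111*, 10-10*, 10-11*, 1001-*, 101-0*, 1011-*, 11-01*, 11-10*, 11-11*, 110-1*, 1101-*, 111-0*, 111-1*, 1110-*, 1111-*
[col 2] --010*, --100*, --110*, -0-10*, -01-0*, -1-01, -1-10*, -11-0*, -110-, 0--00*, 0--01*, 0--10*, 0-0-0*, 0-00-*, 0-1-0*, 0-10-*, 00--0*, 00-0-*, 01--0*, 01-0-*, 1--10*, 1--11*, 1-01-*, 1-1-0*, 1-11-*, 10-1-*, 11--1, 11-1-*, 111--
[col 3] ---10, --1-0, 0---0, 0--0-, 1--1-
Prime implicants: ---10, --1-0, -1-01, -110-, 0---0, 0--0-, 1--1-, 11--1, 111--
PI chart (minterm → PIs covering it):
  0 | 0---0,0--0-
  1 | 0--0-  (sole → essential)
  2 | ---10,0---0
  4 | --1-0,0---0,0--0-
  5 | 0--0-  (sole → essential)
  6 | ---10,--1-0,0---0
  8 | 0---0,0--0-
  9 | -1-01,0--0-
  10 | ---10,0---0
  12 | --1-0,-110-,0---0,0--0-
  13 | -1-01,-110-,0--0-
  14 | ---10,--1-0,0---0
  18 | ---10,1--1-
  19 | 1--1-  (sole → essential)
  20 | --1-0  (sole → essential)
  22 | ---10,--1-0,1--1-
  23 | 1--1-  (sole → essential)
  25 | -1-01,11--1
  26 | ---10,1--1-
  27 | 1--1-,11--1
  28 | --1-0,-110-,111--
  29 | -1-01,-110-,11--1,111--
  30 | ---10,--1-0,1--1-,111--
  31 | 1--1-,11--1,111--
Essential prime implicants: --1-0, 0--0-, 1--1-

3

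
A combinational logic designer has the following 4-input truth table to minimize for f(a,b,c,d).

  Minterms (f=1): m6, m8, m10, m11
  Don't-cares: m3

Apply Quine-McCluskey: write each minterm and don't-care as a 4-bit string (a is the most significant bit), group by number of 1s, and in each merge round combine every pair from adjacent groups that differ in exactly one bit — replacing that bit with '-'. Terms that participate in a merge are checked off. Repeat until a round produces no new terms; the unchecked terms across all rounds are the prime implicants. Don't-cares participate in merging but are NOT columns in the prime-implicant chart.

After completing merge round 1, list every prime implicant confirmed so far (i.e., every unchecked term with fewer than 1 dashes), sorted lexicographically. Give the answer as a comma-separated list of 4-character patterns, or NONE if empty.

0110

[col 0] 0011*, 0110, 1000*, 1010*, 1011*
[col 1] -011, 10-0, 101-
Prime implicants: -011, 0110, 10-0, 101-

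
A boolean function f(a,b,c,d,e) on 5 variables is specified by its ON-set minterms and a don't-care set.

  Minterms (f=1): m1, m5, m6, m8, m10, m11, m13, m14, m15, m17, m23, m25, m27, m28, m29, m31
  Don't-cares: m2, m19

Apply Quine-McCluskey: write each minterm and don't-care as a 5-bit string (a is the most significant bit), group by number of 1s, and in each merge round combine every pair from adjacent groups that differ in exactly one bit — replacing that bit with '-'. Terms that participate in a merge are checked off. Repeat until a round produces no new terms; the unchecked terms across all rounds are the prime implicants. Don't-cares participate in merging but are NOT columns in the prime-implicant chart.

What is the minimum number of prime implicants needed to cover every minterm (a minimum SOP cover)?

size-2^0 implicants → 00001(✓)  00010(✓)  00101(✓)  00110(✓)  01000(✓)  01010(✓)  01011(✓)  01101(✓)  01110(✓)  01111(✓)  10001(✓)  10011(✓)  10111(✓)  11001(✓)  11011(✓)  11100(✓)  11101(✓)  11111(✓)
size-2^1 implicants → -0001  -1011(✓)  -1101(✓)  -1111(✓)  0-010(✓)  0-101  0-110(✓)  00-01  00-10(✓)  01-10(✓)  01-11(✓)  010-0  0101-(✓)  011-1(✓)  0111-(✓)  1-001(✓)  1-011(✓)  1-111(✓)  10-11(✓)  100-1(✓)  11-01(✓)  11-11(✓)  110-1(✓)  111-1(✓)  1110-
size-2^2 implicants → -1-11  -11-1  0--10  01-1-  1--11  1-0-1  11--1
Unchecked terms (primes): -0001, -1-11, -11-1, 0--10, 0-101, 00-01, 01-1-, 010-0, 1--11, 1-0-1, 11--1, 1110-
Minterm coverage:
  m1 ⊆ -0001,00-01
  m5 ⊆ 0-101,00-01
  m6 ⊆ 0--10 [E]
  m8 ⊆ 010-0 [E]
  m10 ⊆ 0--10,01-1-,010-0
  m11 ⊆ -1-11,01-1-
  m13 ⊆ -11-1,0-101
  m14 ⊆ 0--10,01-1-
  m15 ⊆ -1-11,-11-1,01-1-
  m17 ⊆ -0001,1-0-1
  m23 ⊆ 1--11 [E]
  m25 ⊆ 1-0-1,11--1
  m27 ⊆ -1-11,1--11,1-0-1,11--1
  m28 ⊆ 1110- [E]
  m29 ⊆ -11-1,11--1,1110-
  m31 ⊆ -1-11,-11-1,1--11,11--1
E = {0--10, 010-0, 1--11, 1110-}
Petrick residual → -0001, -1-11, 0-101, 1-0-1
Cover = b'c'd'e + bde + a'de' + a'cd'e + a'bc'e' + ade + ac'e + abcd'  |cover|=8

8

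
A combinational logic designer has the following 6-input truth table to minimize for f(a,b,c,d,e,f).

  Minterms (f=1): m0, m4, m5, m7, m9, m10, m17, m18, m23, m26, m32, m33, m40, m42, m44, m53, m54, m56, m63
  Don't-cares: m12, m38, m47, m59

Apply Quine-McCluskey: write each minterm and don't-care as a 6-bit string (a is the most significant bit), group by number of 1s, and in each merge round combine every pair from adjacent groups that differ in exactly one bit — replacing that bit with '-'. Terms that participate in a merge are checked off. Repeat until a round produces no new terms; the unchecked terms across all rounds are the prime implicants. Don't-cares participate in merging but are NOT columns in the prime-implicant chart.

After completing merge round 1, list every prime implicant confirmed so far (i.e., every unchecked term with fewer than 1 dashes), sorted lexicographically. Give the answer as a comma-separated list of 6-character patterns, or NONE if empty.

001001, 010001, 110101

size-2^0 implicants → 000000(✓)  000100(✓)  000101(✓)  000111(✓)  001001  001010(✓)  001100(✓)  010001  010010(✓)  010111(✓)  011010(✓)  100000(✓)  100001(✓)  100110(✓)  101000(✓)  101010(✓)  101100(✓)  101111(✓)  110101  110110(✓)  111000(✓)  111011(✓)  111111(✓)
size-2^1 implicants → -00000  -01010  -01100  0-0111  0-1010  00-100  000-00  0001-1  00010-  01-010  1-0110  1-1000  1-1111  10-000  10000-  101-00  1010-0  111-11
Unchecked terms (primes): -00000, -01010, -01100, 0-0111, 0-1010, 00-100, 000-00, 0001-1, 00010-, 001001, 01-010, 010001, 1-0110, 1-1000, 1-1111, 10-000, 10000-, 101-00, 1010-0, 110101, 111-11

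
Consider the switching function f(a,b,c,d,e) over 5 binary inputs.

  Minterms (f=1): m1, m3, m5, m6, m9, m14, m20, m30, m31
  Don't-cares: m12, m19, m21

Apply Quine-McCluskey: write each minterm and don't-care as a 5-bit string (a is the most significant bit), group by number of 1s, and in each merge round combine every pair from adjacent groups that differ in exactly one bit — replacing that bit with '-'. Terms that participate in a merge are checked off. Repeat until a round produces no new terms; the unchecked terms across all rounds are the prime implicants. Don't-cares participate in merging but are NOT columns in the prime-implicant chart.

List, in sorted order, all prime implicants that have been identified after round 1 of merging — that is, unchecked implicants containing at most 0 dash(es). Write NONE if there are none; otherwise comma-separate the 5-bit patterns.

Round 0: 00001✓ 00011✓ 00101✓ 00110✓ 01001✓ 01100✓ 01110✓ 10011✓ 10100✓ 10101✓ 11110✓ 11111✓
Round 1: -0011 -0101 -1110 0-001 0-110 00-01 000-1 011-0 1010- 1111-
PIs = {-0011, -0101, -1110, 0-001, 0-110, 00-01, 000-1, 011-0, 1010-, 1111-}

NONE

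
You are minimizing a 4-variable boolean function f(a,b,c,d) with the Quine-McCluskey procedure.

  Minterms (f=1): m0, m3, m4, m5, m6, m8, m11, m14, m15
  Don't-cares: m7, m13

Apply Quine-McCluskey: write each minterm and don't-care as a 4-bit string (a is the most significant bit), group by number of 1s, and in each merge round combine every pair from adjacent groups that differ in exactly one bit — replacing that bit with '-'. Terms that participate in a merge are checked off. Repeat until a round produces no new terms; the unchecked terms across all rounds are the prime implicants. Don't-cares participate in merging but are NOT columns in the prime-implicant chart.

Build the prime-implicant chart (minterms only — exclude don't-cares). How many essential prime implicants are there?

3

Round 0: 0000✓ 0011✓ 0100✓ 0101✓ 0110✓ 0111✓ 1000✓ 1011✓ 1101✓ 1110✓ 1111✓
Round 1: -000 -011✓ -101✓ -110✓ -111✓ 0-00 0-11✓ 01-0✓ 01-1✓ 010-✓ 011-✓ 1-11✓ 11-1✓ 111-✓
Round 2: --11 -1-1 -11- 01--
PIs = {--11, -000, -1-1, -11-, 0-00, 01--}
Coverage chart:
  m0: -000,0-00
  m3: --11 ←essential
  m4: 0-00,01--
  m5: -1-1,01--
  m6: -11-,01--
  m8: -000 ←essential
  m11: --11 ←essential
  m14: -11- ←essential
  m15: --11,-1-1,-11-
Essential: --11, -000, -11-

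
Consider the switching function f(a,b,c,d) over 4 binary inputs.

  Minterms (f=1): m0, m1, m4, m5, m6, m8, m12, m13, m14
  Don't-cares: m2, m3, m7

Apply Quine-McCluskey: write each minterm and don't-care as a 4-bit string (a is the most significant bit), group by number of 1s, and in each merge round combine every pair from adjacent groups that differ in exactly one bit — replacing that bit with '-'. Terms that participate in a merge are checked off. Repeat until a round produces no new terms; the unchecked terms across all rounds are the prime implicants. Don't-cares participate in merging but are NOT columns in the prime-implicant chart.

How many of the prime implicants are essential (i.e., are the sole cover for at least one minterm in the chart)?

Round 0: 0000✓ 0001✓ 0010✓ 0011✓ 0100✓ 0101✓ 0110✓ 0111✓ 1000✓ 1100✓ 1101✓ 1110✓
Round 1: -000✓ -100✓ -101✓ -110✓ 0-00✓ 0-01✓ 0-10✓ 0-11✓ 00-0✓ 00-1✓ 000-✓ 001-✓ 01-0✓ 01-1✓ 010-✓ 011-✓ 1-00✓ 11-0✓ 110-✓
Round 2: --00 -1-0 -10- 0--0✓ 0--1✓ 0-0-✓ 0-1-✓ 00--✓ 01--✓
Round 3: 0---
PIs = {--00, -1-0, -10-, 0---}
Coverage chart:
  m0: --00,0---
  m1: 0--- ←essential
  m4: --00,-1-0,-10-,0---
  m5: -10-,0---
  m6: -1-0,0---
  m8: --00 ←essential
  m12: --00,-1-0,-10-
  m13: -10- ←essential
  m14: -1-0 ←essential
Essential: --00, -1-0, -10-, 0---

4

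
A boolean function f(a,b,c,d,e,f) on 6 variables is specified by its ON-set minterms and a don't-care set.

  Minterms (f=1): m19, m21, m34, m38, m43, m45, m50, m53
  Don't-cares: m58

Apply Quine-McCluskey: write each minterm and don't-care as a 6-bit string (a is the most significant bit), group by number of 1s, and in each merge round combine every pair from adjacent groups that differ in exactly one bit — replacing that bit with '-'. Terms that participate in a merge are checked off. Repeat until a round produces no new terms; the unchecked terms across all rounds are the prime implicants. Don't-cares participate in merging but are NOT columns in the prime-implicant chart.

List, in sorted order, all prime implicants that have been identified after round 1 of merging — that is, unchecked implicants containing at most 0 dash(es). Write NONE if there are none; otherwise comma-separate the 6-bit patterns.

[col 0] 010011, 010101*, 100010*, 100110*, 101011, 101101, 110010*, 110101*, 111010*
[col 1] -10101, 1-0010, 100-10, 11-010
Prime implicants: -10101, 010011, 1-0010, 100-10, 101011, 101101, 11-010

010011, 101011, 101101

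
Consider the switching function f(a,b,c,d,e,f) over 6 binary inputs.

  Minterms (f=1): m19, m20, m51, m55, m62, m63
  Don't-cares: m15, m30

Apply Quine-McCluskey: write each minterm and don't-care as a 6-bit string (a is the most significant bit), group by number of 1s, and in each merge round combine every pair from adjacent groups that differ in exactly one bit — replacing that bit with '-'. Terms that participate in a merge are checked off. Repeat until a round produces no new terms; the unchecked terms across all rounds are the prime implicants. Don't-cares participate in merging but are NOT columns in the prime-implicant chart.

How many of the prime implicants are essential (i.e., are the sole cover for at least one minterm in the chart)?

2

[col 0] 001111, 010011*, 010100, 011110*, 110011*, 110111*, 111110*, 111111*
[col 1] -10011, -11110, 11-111, 110-11, 11111-
Prime implicants: -10011, -11110, 001111, 010100, 11-111, 110-11, 11111-
PI chart (minterm → PIs covering it):
  19 | -10011  (sole → essential)
  20 | 010100  (sole → essential)
  51 | -10011,110-11
  55 | 11-111,110-11
  62 | -11110,11111-
  63 | 11-111,11111-
Essential prime implicants: -10011, 010100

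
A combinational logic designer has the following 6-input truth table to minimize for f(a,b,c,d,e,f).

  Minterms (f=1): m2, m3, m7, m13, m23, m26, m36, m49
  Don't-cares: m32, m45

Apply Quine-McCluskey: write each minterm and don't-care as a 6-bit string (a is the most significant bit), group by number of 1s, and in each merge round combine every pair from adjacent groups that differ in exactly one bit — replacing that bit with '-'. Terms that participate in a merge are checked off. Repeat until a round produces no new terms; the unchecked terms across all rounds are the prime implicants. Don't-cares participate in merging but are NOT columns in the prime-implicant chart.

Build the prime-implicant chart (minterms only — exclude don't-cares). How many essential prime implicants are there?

size-2^0 implicants → 000010(✓)  000011(✓)  000111(✓)  001101(✓)  010111(✓)  011010  100000(✓)  100100(✓)  101101(✓)  110001
size-2^1 implicants → -01101  0-0111  000-11  00001-  100-00
Unchecked terms (primes): -01101, 0-0111, 000-11, 00001-, 011010, 100-00, 110001
Minterm coverage:
  m2 ⊆ 00001- [E]
  m3 ⊆ 000-11,00001-
  m7 ⊆ 0-0111,000-11
  m13 ⊆ -01101 [E]
  m23 ⊆ 0-0111 [E]
  m26 ⊆ 011010 [E]
  m36 ⊆ 100-00 [E]
  m49 ⊆ 110001 [E]
E = {-01101, 0-0111, 00001-, 011010, 100-00, 110001}

6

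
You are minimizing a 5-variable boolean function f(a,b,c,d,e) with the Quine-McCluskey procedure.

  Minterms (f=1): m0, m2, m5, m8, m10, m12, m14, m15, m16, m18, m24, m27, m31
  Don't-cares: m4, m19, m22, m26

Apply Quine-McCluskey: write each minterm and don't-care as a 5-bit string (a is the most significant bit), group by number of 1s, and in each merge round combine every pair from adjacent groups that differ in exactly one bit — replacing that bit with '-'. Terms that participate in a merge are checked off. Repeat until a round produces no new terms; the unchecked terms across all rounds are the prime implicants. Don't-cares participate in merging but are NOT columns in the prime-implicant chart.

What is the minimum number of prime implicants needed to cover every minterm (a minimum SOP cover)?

5

size-2^0 implicants → 00000(✓)  00010(✓)  00100(✓)  00101(✓)  01000(✓)  01010(✓)  01100(✓)  01110(✓)  01111(✓)  10000(✓)  10010(✓)  10011(✓)  10110(✓)  11000(✓)  11010(✓)  11011(✓)  11111(✓)
size-2^1 implicants → -0000(✓)  -0010(✓)  -1000(✓)  -1010(✓)  -1111  0-000(✓)  0-010(✓)  0-100(✓)  00-00(✓)  000-0(✓)  0010-  01-00(✓)  01-10(✓)  010-0(✓)  011-0(✓)  0111-  1-000(✓)  1-010(✓)  1-011(✓)  10-10  100-0(✓)  1001-(✓)  11-11  110-0(✓)  1101-(✓)
size-2^2 implicants → --000(✓)  --010(✓)  -00-0(✓)  -10-0(✓)  0--00  0-0-0(✓)  01--0  1-0-0(✓)  1-01-
size-2^3 implicants → --0-0
Unchecked terms (primes): --0-0, -1111, 0--00, 0010-, 01--0, 0111-, 1-01-, 10-10, 11-11
Minterm coverage:
  m0 ⊆ --0-0,0--00
  m2 ⊆ --0-0 [E]
  m5 ⊆ 0010- [E]
  m8 ⊆ --0-0,0--00,01--0
  m10 ⊆ --0-0,01--0
  m12 ⊆ 0--00,01--0
  m14 ⊆ 01--0,0111-
  m15 ⊆ -1111,0111-
  m16 ⊆ --0-0 [E]
  m18 ⊆ --0-0,1-01-,10-10
  m24 ⊆ --0-0 [E]
  m27 ⊆ 1-01-,11-11
  m31 ⊆ -1111,11-11
E = {--0-0, 0010-}
Petrick residual → -1111, 01--0, 1-01-
Cover = c'e' + bcde + a'b'cd' + a'be' + ac'd  |cover|=5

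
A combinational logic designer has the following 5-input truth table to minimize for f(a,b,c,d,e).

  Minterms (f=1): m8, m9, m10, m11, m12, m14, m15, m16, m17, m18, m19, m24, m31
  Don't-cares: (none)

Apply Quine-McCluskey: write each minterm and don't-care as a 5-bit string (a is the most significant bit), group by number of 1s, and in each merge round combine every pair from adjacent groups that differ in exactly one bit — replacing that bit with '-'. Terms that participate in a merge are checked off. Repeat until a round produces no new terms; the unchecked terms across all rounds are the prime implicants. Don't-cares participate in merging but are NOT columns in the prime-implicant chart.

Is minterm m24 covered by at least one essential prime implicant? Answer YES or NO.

size-2^0 implicants → 01000(✓)  01001(✓)  01010(✓)  01011(✓)  01100(✓)  01110(✓)  01111(✓)  10000(✓)  10001(✓)  10010(✓)  10011(✓)  11000(✓)  11111(✓)
size-2^1 implicants → -1000  -1111  01-00(✓)  01-10(✓)  01-11(✓)  010-0(✓)  010-1(✓)  0100-(✓)  0101-(✓)  011-0(✓)  0111-(✓)  1-000  100-0(✓)  100-1(✓)  1000-(✓)  1001-(✓)
size-2^2 implicants → 01--0  01-1-  010--  100--
Unchecked terms (primes): -1000, -1111, 01--0, 01-1-, 010--, 1-000, 100--
Minterm coverage:
  m8 ⊆ -1000,01--0,010--
  m9 ⊆ 010-- [E]
  m10 ⊆ 01--0,01-1-,010--
  m11 ⊆ 01-1-,010--
  m12 ⊆ 01--0 [E]
  m14 ⊆ 01--0,01-1-
  m15 ⊆ -1111,01-1-
  m16 ⊆ 1-000,100--
  m17 ⊆ 100-- [E]
  m18 ⊆ 100-- [E]
  m19 ⊆ 100-- [E]
  m24 ⊆ -1000,1-000
  m31 ⊆ -1111 [E]
E = {-1111, 01--0, 010--, 100--}

NO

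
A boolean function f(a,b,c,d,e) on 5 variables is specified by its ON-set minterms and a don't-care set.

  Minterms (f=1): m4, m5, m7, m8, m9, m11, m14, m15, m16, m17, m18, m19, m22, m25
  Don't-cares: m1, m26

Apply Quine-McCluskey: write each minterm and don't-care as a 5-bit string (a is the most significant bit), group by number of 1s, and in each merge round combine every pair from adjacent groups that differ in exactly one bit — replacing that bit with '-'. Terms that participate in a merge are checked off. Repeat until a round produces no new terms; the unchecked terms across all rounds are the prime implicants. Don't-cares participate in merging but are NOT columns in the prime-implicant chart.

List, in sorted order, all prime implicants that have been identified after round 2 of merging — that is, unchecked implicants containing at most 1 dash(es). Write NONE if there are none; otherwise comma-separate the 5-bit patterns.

0-111, 00-01, 001-1, 0010-, 01-11, 010-1, 0100-, 0111-, 1-010, 10-10

[col 0] 00001*, 00100*, 00101*, 00111*, 01000*, 01001*, 01011*, 01110*, 01111*, 10000*, 10001*, 10010*, 10011*, 10110*, 11001*, 11010*
[col 1] -0001*, -1001*, 0-001*, 0-111, 00-01, 001-1, 0010-, 01-11, 010-1, 0100-, 0111-, 1-001*, 1-010, 10-10, 100-0*, 100-1*, 1000-*, 1001-*
[col 2] --001, 100--
Prime implicants: --001, 0-111, 00-01, 001-1, 0010-, 01-11, 010-1, 0100-, 0111-, 1-010, 10-10, 100--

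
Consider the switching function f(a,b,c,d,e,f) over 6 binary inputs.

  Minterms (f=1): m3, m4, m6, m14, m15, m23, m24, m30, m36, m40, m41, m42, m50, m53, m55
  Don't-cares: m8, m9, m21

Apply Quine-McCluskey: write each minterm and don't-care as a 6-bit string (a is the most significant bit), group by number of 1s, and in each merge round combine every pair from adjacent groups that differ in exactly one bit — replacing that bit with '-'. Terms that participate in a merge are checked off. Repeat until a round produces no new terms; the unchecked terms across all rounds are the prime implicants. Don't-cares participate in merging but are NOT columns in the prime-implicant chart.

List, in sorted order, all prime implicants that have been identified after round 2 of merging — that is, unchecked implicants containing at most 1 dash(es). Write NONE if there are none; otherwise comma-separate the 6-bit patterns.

-00100, 0-1000, 0-1110, 00-110, 000011, 0001-0, 00111-, 1010-0, 110010

[col 0] 000011, 000100*, 000110*, 001000*, 001001*, 001110*, 001111*, 010101*, 010111*, 011000*, 011110*, 100100*, 101000*, 101001*, 101010*, 110010, 110101*, 110111*
[col 1] -00100, -01000*, -01001*, -10101*, -10111*, 0-1000, 0-1110, 00-110, 0001-0, 00100-*, 00111-, 0101-1*, 1010-0, 10100-*, 1101-1*
[col 2] -0100-, -101-1
Prime implicants: -00100, -0100-, -101-1, 0-1000, 0-1110, 00-110, 000011, 0001-0, 00111-, 1010-0, 110010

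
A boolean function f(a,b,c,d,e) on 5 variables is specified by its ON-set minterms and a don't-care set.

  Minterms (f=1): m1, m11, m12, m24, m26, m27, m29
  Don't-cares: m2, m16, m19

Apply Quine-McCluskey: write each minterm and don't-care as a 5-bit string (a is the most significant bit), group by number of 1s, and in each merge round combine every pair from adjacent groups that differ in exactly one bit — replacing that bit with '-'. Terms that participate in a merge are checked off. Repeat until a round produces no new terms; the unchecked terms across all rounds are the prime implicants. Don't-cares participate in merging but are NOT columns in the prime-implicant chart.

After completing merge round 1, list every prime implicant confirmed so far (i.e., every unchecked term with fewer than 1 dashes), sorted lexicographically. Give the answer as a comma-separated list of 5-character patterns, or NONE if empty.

00001, 00010, 01100, 11101

size-2^0 implicants → 00001  00010  01011(✓)  01100  10000(✓)  10011(✓)  11000(✓)  11010(✓)  11011(✓)  11101
size-2^1 implicants → -1011  1-000  1-011  110-0  1101-
Unchecked terms (primes): -1011, 00001, 00010, 01100, 1-000, 1-011, 110-0, 1101-, 11101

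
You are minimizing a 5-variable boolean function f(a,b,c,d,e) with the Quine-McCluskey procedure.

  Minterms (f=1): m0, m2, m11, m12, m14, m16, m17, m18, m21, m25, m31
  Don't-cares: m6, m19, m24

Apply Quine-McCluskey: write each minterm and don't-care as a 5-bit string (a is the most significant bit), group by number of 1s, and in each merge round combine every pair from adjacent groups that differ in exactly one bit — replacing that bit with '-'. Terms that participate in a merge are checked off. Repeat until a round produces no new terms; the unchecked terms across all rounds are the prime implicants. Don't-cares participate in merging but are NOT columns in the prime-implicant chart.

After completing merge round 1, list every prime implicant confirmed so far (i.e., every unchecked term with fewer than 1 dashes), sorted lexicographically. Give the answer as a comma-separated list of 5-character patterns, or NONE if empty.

01011, 11111

Round 0: 00000✓ 00010✓ 00110✓ 01011 01100✓ 01110✓ 10000✓ 10001✓ 10010✓ 10011✓ 10101✓ 11000✓ 11001✓ 11111
Round 1: -0000✓ -0010✓ 0-110 00-10 000-0✓ 011-0 1-000✓ 1-001✓ 10-01 100-0✓ 100-1✓ 1000-✓ 1001-✓ 1100-✓
Round 2: -00-0 1-00- 100--
PIs = {-00-0, 0-110, 00-10, 01011, 011-0, 1-00-, 10-01, 100--, 11111}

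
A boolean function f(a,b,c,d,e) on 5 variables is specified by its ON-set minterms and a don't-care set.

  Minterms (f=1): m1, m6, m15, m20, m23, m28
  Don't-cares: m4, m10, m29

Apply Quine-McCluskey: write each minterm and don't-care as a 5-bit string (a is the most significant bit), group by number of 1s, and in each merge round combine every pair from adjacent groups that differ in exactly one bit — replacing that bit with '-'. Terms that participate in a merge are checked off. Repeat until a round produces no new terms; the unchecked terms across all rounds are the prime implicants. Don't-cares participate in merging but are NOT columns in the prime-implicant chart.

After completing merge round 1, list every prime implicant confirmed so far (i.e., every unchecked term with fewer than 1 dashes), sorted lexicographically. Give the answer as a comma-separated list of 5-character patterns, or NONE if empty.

Round 0: 00001 00100✓ 00110✓ 01010 01111 10100✓ 10111 11100✓ 11101✓
Round 1: -0100 001-0 1-100 1110-
PIs = {-0100, 00001, 001-0, 01010, 01111, 1-100, 10111, 1110-}

00001, 01010, 01111, 10111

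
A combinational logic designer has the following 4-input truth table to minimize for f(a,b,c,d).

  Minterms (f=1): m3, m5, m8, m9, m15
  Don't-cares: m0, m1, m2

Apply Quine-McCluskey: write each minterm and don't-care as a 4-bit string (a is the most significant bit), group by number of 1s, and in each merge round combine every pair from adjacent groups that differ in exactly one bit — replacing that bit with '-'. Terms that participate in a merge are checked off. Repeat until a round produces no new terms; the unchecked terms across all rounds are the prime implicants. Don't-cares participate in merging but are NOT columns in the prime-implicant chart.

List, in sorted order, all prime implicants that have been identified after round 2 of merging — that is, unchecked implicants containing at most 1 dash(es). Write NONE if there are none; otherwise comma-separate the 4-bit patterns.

[col 0] 0000*, 0001*, 0010*, 0011*, 0101*, 1000*, 1001*, 1111
[col 1] -000*, -001*, 0-01, 00-0*, 00-1*, 000-*, 001-*, 100-*
[col 2] -00-, 00--
Prime implicants: -00-, 0-01, 00--, 1111

0-01, 1111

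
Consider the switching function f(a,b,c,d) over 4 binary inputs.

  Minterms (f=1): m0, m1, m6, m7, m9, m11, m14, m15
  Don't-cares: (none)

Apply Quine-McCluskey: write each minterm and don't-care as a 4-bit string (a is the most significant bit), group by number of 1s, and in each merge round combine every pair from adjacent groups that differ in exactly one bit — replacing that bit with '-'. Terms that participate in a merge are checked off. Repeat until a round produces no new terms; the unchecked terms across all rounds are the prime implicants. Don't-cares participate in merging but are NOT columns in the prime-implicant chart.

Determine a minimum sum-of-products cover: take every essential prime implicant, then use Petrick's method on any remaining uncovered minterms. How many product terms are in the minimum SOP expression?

3

Round 0: 0000✓ 0001✓ 0110✓ 0111✓ 1001✓ 1011✓ 1110✓ 1111✓
Round 1: -001 -110✓ -111✓ 000- 011-✓ 1-11 10-1 111-✓
Round 2: -11-
PIs = {-001, -11-, 000-, 1-11, 10-1}
Coverage chart:
  m0: 000- ←essential
  m1: -001,000-
  m6: -11- ←essential
  m7: -11- ←essential
  m9: -001,10-1
  m11: 1-11,10-1
  m14: -11- ←essential
  m15: -11-,1-11
Essential: -11-, 000-
Petrick residual → 10-1
Min cover (3 terms): bc + a'b'c' + ab'd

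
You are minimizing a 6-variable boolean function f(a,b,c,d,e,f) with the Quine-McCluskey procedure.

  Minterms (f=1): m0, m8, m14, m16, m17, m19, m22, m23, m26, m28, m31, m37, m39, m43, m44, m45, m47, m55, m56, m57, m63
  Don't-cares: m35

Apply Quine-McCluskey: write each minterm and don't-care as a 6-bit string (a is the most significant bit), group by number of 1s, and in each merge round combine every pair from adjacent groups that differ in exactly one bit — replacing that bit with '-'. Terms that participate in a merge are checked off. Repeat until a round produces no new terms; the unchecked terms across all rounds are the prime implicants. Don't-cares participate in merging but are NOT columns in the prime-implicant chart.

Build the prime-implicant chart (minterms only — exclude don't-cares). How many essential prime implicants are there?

[col 0] 000000*, 001000*, 001110, 010000*, 010001*, 010011*, 010110*, 010111*, 011010, 011100, 011111*, 100011*, 100101*, 100111*, 101011*, 101100*, 101101*, 101111*, 110111*, 111000*, 111001*, 111111*
[col 1] -10111*, -11111*, 0-0000, 00-000, 01-111*, 010-11, 0100-1, 01000-, 01011-, 1-0111*, 1-1111*, 10-011*, 10-101*, 10-111*, 100-11*, 1001-1*, 101-11*, 1011-1*, 10110-, 11-111*, 11100-
[col 2] -1-111, 1--111, 10--11, 10-1-1
Prime implicants: -1-111, 0-0000, 00-000, 001110, 010-11, 0100-1, 01000-, 01011-, 011010, 011100, 1--111, 10--11, 10-1-1, 10110-, 11100-
PI chart (minterm → PIs covering it):
  0 | 0-0000,00-000
  8 | 00-000  (sole → essential)
  14 | 001110  (sole → essential)
  16 | 0-0000,01000-
  17 | 0100-1,01000-
  19 | 010-11,0100-1
  22 | 01011-  (sole → essential)
  23 | -1-111,010-11,01011-
  26 | 011010  (sole → essential)
  28 | 011100  (sole → essential)
  31 | -1-111  (sole → essential)
  37 | 10-1-1  (sole → essential)
  39 | 1--111,10--11,10-1-1
  43 | 10--11  (sole → essential)
  44 | 10110-  (sole → essential)
  45 | 10-1-1,10110-
  47 | 1--111,10--11,10-1-1
  55 | -1-111,1--111
  56 | 11100-  (sole → essential)
  57 | 11100-  (sole → essential)
  63 | -1-111,1--111
Essential prime implicants: -1-111, 00-000, 001110, 01011-, 011010, 011100, 10--11, 10-1-1, 10110-, 11100-

10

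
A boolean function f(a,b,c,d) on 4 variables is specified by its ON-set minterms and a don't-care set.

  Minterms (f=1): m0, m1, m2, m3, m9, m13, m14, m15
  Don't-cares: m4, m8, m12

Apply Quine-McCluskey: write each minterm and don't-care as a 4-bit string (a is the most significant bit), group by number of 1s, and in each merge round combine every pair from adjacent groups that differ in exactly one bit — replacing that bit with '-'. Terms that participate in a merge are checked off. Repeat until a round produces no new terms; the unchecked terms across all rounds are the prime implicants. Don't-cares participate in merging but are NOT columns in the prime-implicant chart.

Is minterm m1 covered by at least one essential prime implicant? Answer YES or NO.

Round 0: 0000✓ 0001✓ 0010✓ 0011✓ 0100✓ 1000✓ 1001✓ 1100✓ 1101✓ 1110✓ 1111✓
Round 1: -000✓ -001✓ -100✓ 0-00✓ 00-0✓ 00-1✓ 000-✓ 001-✓ 1-00✓ 1-01✓ 100-✓ 11-0✓ 11-1✓ 110-✓ 111-✓
Round 2: --00 -00- 00-- 1-0- 11--
PIs = {--00, -00-, 00--, 1-0-, 11--}
Coverage chart:
  m0: --00,-00-,00--
  m1: -00-,00--
  m2: 00-- ←essential
  m3: 00-- ←essential
  m9: -00-,1-0-
  m13: 1-0-,11--
  m14: 11-- ←essential
  m15: 11-- ←essential
Essential: 00--, 11--

YES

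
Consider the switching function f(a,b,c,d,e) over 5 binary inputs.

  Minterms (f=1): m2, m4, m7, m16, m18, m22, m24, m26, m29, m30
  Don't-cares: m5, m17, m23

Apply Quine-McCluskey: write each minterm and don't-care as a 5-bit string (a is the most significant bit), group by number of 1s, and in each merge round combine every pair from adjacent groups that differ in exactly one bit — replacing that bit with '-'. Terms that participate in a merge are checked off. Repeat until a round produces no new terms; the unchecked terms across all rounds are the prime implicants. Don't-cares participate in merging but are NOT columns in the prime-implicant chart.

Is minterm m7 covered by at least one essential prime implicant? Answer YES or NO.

NO

[col 0] 00010*, 00100*, 00101*, 00111*, 10000*, 10001*, 10010*, 10110*, 10111*, 11000*, 11010*, 11101, 11110*
[col 1] -0010, -0111, 001-1, 0010-, 1-000*, 1-010*, 1-110*, 10-10*, 100-0*, 1000-, 1011-, 11-10*, 110-0*
[col 2] 1--10, 1-0-0
Prime implicants: -0010, -0111, 001-1, 0010-, 1--10, 1-0-0, 1000-, 1011-, 11101
PI chart (minterm → PIs covering it):
  2 | -0010  (sole → essential)
  4 | 0010-  (sole → essential)
  7 | -0111,001-1
  16 | 1-0-0,1000-
  18 | -0010,1--10,1-0-0
  22 | 1--10,1011-
  24 | 1-0-0  (sole → essential)
  26 | 1--10,1-0-0
  29 | 11101  (sole → essential)
  30 | 1--10  (sole → essential)
Essential prime implicants: -0010, 0010-, 1--10, 1-0-0, 11101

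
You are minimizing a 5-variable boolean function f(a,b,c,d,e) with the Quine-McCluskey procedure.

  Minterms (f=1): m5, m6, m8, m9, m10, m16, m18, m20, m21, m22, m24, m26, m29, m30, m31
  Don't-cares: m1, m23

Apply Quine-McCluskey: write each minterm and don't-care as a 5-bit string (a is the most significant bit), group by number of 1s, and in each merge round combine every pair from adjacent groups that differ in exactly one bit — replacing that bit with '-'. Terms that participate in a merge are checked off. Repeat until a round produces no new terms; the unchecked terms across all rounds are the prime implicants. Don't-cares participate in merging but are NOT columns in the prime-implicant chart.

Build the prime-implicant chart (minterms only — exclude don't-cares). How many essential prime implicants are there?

3

Round 0: 00001✓ 00101✓ 00110✓ 01000✓ 01001✓ 01010✓ 10000✓ 10010✓ 10100✓ 10101✓ 10110✓ 10111✓ 11000✓ 11010✓ 11101✓ 11110✓ 11111✓
Round 1: -0101 -0110 -1000✓ -1010✓ 0-001 00-01 010-0✓ 0100- 1-000✓ 1-010✓ 1-101✓ 1-110✓ 1-111✓ 10-00✓ 10-10✓ 100-0✓ 101-0✓ 101-1✓ 1010-✓ 1011-✓ 11-10✓ 110-0✓ 111-1✓ 1111-✓
Round 2: -10-0 1--10 1-0-0 1-1-1 1-11- 10--0 101--
PIs = {-0101, -0110, -10-0, 0-001, 00-01, 0100-, 1--10, 1-0-0, 1-1-1, 1-11-, 10--0, 101--}
Coverage chart:
  m5: -0101,00-01
  m6: -0110 ←essential
  m8: -10-0,0100-
  m9: 0-001,0100-
  m10: -10-0 ←essential
  m16: 1-0-0,10--0
  m18: 1--10,1-0-0,10--0
  m20: 10--0,101--
  m21: -0101,1-1-1,101--
  m22: -0110,1--10,1-11-,10--0,101--
  m24: -10-0,1-0-0
  m26: -10-0,1--10,1-0-0
  m29: 1-1-1 ←essential
  m30: 1--10,1-11-
  m31: 1-1-1,1-11-
Essential: -0110, -10-0, 1-1-1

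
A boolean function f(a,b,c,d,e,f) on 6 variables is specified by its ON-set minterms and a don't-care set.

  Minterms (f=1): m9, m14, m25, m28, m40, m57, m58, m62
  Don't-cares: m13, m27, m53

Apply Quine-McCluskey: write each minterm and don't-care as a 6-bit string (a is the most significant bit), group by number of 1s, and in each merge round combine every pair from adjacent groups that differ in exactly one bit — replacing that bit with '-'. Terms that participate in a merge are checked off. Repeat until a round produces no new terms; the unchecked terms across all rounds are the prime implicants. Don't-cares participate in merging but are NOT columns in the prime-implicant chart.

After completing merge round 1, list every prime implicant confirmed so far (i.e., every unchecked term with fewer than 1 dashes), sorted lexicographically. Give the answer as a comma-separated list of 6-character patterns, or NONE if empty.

[col 0] 001001*, 001101*, 001110, 011001*, 011011*, 011100, 101000, 110101, 111001*, 111010*, 111110*
[col 1] -11001, 0-1001, 001-01, 0110-1, 111-10
Prime implicants: -11001, 0-1001, 001-01, 001110, 0110-1, 011100, 101000, 110101, 111-10

001110, 011100, 101000, 110101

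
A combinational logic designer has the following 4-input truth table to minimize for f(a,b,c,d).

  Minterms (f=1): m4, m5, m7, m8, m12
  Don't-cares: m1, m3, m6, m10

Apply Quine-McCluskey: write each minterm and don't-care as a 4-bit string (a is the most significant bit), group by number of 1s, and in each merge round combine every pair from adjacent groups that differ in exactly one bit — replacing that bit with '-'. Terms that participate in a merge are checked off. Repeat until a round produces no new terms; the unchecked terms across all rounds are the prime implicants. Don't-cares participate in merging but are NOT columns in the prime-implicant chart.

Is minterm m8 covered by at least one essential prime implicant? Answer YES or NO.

size-2^0 implicants → 0001(✓)  0011(✓)  0100(✓)  0101(✓)  0110(✓)  0111(✓)  1000(✓)  1010(✓)  1100(✓)
size-2^1 implicants → -100  0-01(✓)  0-11(✓)  00-1(✓)  01-0(✓)  01-1(✓)  010-(✓)  011-(✓)  1-00  10-0
size-2^2 implicants → 0--1  01--
Unchecked terms (primes): -100, 0--1, 01--, 1-00, 10-0
Minterm coverage:
  m4 ⊆ -100,01--
  m5 ⊆ 0--1,01--
  m7 ⊆ 0--1,01--
  m8 ⊆ 1-00,10-0
  m12 ⊆ -100,1-00
(no essential prime implicants)

NO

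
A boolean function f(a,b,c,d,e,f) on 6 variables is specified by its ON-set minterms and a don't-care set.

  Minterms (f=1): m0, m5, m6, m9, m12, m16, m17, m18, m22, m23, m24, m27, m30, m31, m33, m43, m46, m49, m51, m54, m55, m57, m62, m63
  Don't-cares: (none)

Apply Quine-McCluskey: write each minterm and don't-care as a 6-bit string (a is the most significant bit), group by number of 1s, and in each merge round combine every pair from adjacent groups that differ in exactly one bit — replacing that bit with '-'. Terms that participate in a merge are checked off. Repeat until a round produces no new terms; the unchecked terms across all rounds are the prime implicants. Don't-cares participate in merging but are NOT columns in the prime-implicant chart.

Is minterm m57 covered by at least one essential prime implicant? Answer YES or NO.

[col 0] 000000*, 000101, 000110*, 001001, 001100, 010000*, 010001*, 010010*, 010110*, 010111*, 011000*, 011011*, 011110*, 011111*, 100001*, 101011, 101110*, 110001*, 110011*, 110110*, 110111*, 111001*, 111110*, 111111*
[col 1] -10001, -10110*, -10111*, -11110*, -11111*, 0-0000, 0-0110, 01-000, 01-110*, 01-111*, 010-10, 0100-0, 01000-, 01011-*, 011-11, 01111-*, 1-0001, 1-1110, 11-001, 11-110*, 11-111*, 110-11, 1100-1, 11011-*, 11111-*
[col 2] -1-110*, -1-111*, -1011-*, -1111-*, 01-11-*, 11-11-*
[col 3] -1-11-
Prime implicants: -1-11-, -10001, 0-0000, 0-0110, 000101, 001001, 001100, 01-000, 010-10, 0100-0, 01000-, 011-11, 1-0001, 1-1110, 101011, 11-001, 110-11, 1100-1
PI chart (minterm → PIs covering it):
  0 | 0-0000  (sole → essential)
  5 | 000101  (sole → essential)
  6 | 0-0110  (sole → essential)
  9 | 001001  (sole → essential)
  12 | 001100  (sole → essential)
  16 | 0-0000,01-000,0100-0,01000-
  17 | -10001,01000-
  18 | 010-10,0100-0
  22 | -1-11-,0-0110,010-10
  23 | -1-11-  (sole → essential)
  24 | 01-000  (sole → essential)
  27 | 011-11  (sole → essential)
  30 | -1-11-  (sole → essential)
  31 | -1-11-,011-11
  33 | 1-0001  (sole → essential)
  43 | 101011  (sole → essential)
  46 | 1-1110  (sole → essential)
  49 | -10001,1-0001,11-001,1100-1
  51 | 110-11,1100-1
  54 | -1-11-  (sole → essential)
  55 | -1-11-,110-11
  57 | 11-001  (sole → essential)
  62 | -1-11-,1-1110
  63 | -1-11-  (sole → essential)
Essential prime implicants: -1-11-, 0-0000, 0-0110, 000101, 001001, 001100, 01-000, 011-11, 1-0001, 1-1110, 101011, 11-001

YES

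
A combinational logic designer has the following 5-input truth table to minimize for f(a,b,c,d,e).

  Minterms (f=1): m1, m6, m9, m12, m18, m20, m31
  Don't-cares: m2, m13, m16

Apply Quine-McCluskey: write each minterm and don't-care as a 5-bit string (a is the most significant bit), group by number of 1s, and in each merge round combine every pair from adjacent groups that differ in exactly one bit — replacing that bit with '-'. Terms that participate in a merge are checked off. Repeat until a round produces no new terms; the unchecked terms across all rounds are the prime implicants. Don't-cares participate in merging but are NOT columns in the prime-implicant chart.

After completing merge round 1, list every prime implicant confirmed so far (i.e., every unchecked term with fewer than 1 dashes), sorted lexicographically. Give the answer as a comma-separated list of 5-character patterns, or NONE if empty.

11111

Round 0: 00001✓ 00010✓ 00110✓ 01001✓ 01100✓ 01101✓ 10000✓ 10010✓ 10100✓ 11111
Round 1: -0010 0-001 00-10 01-01 0110- 10-00 100-0
PIs = {-0010, 0-001, 00-10, 01-01, 0110-, 10-00, 100-0, 11111}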